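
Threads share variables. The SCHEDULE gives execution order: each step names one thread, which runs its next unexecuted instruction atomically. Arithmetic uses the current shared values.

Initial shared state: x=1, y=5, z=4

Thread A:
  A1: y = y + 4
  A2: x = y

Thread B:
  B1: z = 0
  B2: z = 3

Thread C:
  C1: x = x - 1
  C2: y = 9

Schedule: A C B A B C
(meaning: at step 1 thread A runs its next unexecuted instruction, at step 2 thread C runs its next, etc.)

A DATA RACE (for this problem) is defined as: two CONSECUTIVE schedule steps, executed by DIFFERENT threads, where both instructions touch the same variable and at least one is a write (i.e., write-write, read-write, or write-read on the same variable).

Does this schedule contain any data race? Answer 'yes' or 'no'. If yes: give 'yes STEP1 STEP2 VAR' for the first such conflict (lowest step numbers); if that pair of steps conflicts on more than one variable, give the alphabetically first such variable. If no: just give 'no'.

Answer: no

Derivation:
Steps 1,2: A(r=y,w=y) vs C(r=x,w=x). No conflict.
Steps 2,3: C(r=x,w=x) vs B(r=-,w=z). No conflict.
Steps 3,4: B(r=-,w=z) vs A(r=y,w=x). No conflict.
Steps 4,5: A(r=y,w=x) vs B(r=-,w=z). No conflict.
Steps 5,6: B(r=-,w=z) vs C(r=-,w=y). No conflict.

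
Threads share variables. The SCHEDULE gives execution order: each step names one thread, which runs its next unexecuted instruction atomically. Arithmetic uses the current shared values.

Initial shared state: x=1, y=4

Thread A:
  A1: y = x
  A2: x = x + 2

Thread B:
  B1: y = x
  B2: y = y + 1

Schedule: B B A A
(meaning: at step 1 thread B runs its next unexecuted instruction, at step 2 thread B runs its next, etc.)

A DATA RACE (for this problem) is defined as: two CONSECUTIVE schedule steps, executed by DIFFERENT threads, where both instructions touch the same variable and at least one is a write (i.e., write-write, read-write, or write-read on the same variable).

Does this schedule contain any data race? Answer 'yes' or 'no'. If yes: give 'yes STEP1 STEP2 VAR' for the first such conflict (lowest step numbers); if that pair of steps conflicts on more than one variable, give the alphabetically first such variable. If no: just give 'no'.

Answer: yes 2 3 y

Derivation:
Steps 1,2: same thread (B). No race.
Steps 2,3: B(y = y + 1) vs A(y = x). RACE on y (W-W).
Steps 3,4: same thread (A). No race.
First conflict at steps 2,3.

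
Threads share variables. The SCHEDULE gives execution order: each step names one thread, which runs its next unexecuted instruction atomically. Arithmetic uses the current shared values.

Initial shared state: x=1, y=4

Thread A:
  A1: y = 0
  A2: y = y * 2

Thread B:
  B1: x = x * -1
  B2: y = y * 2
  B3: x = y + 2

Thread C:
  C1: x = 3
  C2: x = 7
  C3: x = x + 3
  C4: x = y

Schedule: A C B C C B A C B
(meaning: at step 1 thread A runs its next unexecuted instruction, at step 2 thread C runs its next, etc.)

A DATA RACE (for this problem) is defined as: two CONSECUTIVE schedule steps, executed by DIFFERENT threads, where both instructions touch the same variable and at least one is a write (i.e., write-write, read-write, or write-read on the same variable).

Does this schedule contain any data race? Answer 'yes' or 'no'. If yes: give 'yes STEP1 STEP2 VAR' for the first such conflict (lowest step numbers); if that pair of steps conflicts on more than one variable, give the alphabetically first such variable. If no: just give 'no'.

Answer: yes 2 3 x

Derivation:
Steps 1,2: A(r=-,w=y) vs C(r=-,w=x). No conflict.
Steps 2,3: C(x = 3) vs B(x = x * -1). RACE on x (W-W).
Steps 3,4: B(x = x * -1) vs C(x = 7). RACE on x (W-W).
Steps 4,5: same thread (C). No race.
Steps 5,6: C(r=x,w=x) vs B(r=y,w=y). No conflict.
Steps 6,7: B(y = y * 2) vs A(y = y * 2). RACE on y (W-W).
Steps 7,8: A(y = y * 2) vs C(x = y). RACE on y (W-R).
Steps 8,9: C(x = y) vs B(x = y + 2). RACE on x (W-W).
First conflict at steps 2,3.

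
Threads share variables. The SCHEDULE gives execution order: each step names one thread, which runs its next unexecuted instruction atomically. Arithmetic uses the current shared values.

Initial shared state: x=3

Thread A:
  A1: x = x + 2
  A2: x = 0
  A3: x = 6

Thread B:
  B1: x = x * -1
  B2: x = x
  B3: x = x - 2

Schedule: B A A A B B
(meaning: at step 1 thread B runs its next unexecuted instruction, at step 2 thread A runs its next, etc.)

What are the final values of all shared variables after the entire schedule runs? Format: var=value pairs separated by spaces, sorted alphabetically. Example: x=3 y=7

Step 1: thread B executes B1 (x = x * -1). Shared: x=-3. PCs: A@0 B@1
Step 2: thread A executes A1 (x = x + 2). Shared: x=-1. PCs: A@1 B@1
Step 3: thread A executes A2 (x = 0). Shared: x=0. PCs: A@2 B@1
Step 4: thread A executes A3 (x = 6). Shared: x=6. PCs: A@3 B@1
Step 5: thread B executes B2 (x = x). Shared: x=6. PCs: A@3 B@2
Step 6: thread B executes B3 (x = x - 2). Shared: x=4. PCs: A@3 B@3

Answer: x=4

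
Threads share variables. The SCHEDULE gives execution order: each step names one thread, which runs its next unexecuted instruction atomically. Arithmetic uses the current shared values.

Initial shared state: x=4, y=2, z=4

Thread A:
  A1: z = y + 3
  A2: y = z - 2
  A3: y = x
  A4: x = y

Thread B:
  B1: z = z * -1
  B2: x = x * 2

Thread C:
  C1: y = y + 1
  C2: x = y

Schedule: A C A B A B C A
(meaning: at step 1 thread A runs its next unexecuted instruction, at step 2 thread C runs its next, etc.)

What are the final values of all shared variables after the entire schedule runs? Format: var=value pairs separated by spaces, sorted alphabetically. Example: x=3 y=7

Step 1: thread A executes A1 (z = y + 3). Shared: x=4 y=2 z=5. PCs: A@1 B@0 C@0
Step 2: thread C executes C1 (y = y + 1). Shared: x=4 y=3 z=5. PCs: A@1 B@0 C@1
Step 3: thread A executes A2 (y = z - 2). Shared: x=4 y=3 z=5. PCs: A@2 B@0 C@1
Step 4: thread B executes B1 (z = z * -1). Shared: x=4 y=3 z=-5. PCs: A@2 B@1 C@1
Step 5: thread A executes A3 (y = x). Shared: x=4 y=4 z=-5. PCs: A@3 B@1 C@1
Step 6: thread B executes B2 (x = x * 2). Shared: x=8 y=4 z=-5. PCs: A@3 B@2 C@1
Step 7: thread C executes C2 (x = y). Shared: x=4 y=4 z=-5. PCs: A@3 B@2 C@2
Step 8: thread A executes A4 (x = y). Shared: x=4 y=4 z=-5. PCs: A@4 B@2 C@2

Answer: x=4 y=4 z=-5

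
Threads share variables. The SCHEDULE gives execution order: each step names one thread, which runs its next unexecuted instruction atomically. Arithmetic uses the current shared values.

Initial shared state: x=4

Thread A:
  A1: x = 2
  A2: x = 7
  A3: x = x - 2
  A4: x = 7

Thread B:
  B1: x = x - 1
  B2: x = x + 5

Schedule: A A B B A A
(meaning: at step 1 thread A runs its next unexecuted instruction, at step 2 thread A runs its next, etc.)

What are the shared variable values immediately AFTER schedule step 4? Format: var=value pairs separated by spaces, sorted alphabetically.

Step 1: thread A executes A1 (x = 2). Shared: x=2. PCs: A@1 B@0
Step 2: thread A executes A2 (x = 7). Shared: x=7. PCs: A@2 B@0
Step 3: thread B executes B1 (x = x - 1). Shared: x=6. PCs: A@2 B@1
Step 4: thread B executes B2 (x = x + 5). Shared: x=11. PCs: A@2 B@2

Answer: x=11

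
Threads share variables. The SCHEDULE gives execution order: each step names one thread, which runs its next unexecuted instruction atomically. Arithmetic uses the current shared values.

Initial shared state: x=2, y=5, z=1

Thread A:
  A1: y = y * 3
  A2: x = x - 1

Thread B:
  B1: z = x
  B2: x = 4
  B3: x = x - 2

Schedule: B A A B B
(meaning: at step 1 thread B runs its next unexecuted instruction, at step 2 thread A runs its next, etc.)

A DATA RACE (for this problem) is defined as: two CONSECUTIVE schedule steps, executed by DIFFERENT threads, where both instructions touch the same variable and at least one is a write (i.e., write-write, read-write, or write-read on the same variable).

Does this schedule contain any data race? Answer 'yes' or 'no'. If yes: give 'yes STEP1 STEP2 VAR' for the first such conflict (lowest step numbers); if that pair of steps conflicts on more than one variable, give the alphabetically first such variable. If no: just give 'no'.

Answer: yes 3 4 x

Derivation:
Steps 1,2: B(r=x,w=z) vs A(r=y,w=y). No conflict.
Steps 2,3: same thread (A). No race.
Steps 3,4: A(x = x - 1) vs B(x = 4). RACE on x (W-W).
Steps 4,5: same thread (B). No race.
First conflict at steps 3,4.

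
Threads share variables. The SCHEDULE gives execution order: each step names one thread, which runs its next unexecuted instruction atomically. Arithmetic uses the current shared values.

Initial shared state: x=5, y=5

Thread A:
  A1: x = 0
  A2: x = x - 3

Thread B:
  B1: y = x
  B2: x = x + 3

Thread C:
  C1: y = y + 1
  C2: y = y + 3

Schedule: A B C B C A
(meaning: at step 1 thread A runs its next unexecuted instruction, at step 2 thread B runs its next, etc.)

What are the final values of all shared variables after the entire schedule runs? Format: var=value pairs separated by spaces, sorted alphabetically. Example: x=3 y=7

Step 1: thread A executes A1 (x = 0). Shared: x=0 y=5. PCs: A@1 B@0 C@0
Step 2: thread B executes B1 (y = x). Shared: x=0 y=0. PCs: A@1 B@1 C@0
Step 3: thread C executes C1 (y = y + 1). Shared: x=0 y=1. PCs: A@1 B@1 C@1
Step 4: thread B executes B2 (x = x + 3). Shared: x=3 y=1. PCs: A@1 B@2 C@1
Step 5: thread C executes C2 (y = y + 3). Shared: x=3 y=4. PCs: A@1 B@2 C@2
Step 6: thread A executes A2 (x = x - 3). Shared: x=0 y=4. PCs: A@2 B@2 C@2

Answer: x=0 y=4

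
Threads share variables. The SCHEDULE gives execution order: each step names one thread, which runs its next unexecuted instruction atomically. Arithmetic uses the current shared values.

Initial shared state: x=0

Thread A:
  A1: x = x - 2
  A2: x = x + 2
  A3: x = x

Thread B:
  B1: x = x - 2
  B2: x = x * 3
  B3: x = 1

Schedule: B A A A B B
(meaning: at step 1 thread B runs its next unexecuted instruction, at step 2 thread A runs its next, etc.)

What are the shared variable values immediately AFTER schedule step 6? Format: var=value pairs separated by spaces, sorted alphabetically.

Step 1: thread B executes B1 (x = x - 2). Shared: x=-2. PCs: A@0 B@1
Step 2: thread A executes A1 (x = x - 2). Shared: x=-4. PCs: A@1 B@1
Step 3: thread A executes A2 (x = x + 2). Shared: x=-2. PCs: A@2 B@1
Step 4: thread A executes A3 (x = x). Shared: x=-2. PCs: A@3 B@1
Step 5: thread B executes B2 (x = x * 3). Shared: x=-6. PCs: A@3 B@2
Step 6: thread B executes B3 (x = 1). Shared: x=1. PCs: A@3 B@3

Answer: x=1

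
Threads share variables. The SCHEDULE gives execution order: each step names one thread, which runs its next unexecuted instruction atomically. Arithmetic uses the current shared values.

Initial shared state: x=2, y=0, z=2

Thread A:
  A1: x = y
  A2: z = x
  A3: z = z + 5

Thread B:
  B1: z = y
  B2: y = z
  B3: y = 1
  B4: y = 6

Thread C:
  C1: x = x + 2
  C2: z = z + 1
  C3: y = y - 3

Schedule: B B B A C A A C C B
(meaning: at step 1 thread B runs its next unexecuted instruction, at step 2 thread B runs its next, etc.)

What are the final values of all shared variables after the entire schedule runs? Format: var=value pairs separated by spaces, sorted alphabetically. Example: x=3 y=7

Answer: x=3 y=6 z=9

Derivation:
Step 1: thread B executes B1 (z = y). Shared: x=2 y=0 z=0. PCs: A@0 B@1 C@0
Step 2: thread B executes B2 (y = z). Shared: x=2 y=0 z=0. PCs: A@0 B@2 C@0
Step 3: thread B executes B3 (y = 1). Shared: x=2 y=1 z=0. PCs: A@0 B@3 C@0
Step 4: thread A executes A1 (x = y). Shared: x=1 y=1 z=0. PCs: A@1 B@3 C@0
Step 5: thread C executes C1 (x = x + 2). Shared: x=3 y=1 z=0. PCs: A@1 B@3 C@1
Step 6: thread A executes A2 (z = x). Shared: x=3 y=1 z=3. PCs: A@2 B@3 C@1
Step 7: thread A executes A3 (z = z + 5). Shared: x=3 y=1 z=8. PCs: A@3 B@3 C@1
Step 8: thread C executes C2 (z = z + 1). Shared: x=3 y=1 z=9. PCs: A@3 B@3 C@2
Step 9: thread C executes C3 (y = y - 3). Shared: x=3 y=-2 z=9. PCs: A@3 B@3 C@3
Step 10: thread B executes B4 (y = 6). Shared: x=3 y=6 z=9. PCs: A@3 B@4 C@3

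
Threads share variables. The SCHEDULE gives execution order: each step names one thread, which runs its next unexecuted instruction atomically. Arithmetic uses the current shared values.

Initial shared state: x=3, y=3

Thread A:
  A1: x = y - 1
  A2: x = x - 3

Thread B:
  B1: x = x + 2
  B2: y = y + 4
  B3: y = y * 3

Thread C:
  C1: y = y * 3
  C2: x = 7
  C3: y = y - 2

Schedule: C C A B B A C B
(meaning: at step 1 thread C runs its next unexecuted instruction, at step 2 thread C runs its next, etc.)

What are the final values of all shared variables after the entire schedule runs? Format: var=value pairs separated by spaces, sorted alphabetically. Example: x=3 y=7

Answer: x=7 y=33

Derivation:
Step 1: thread C executes C1 (y = y * 3). Shared: x=3 y=9. PCs: A@0 B@0 C@1
Step 2: thread C executes C2 (x = 7). Shared: x=7 y=9. PCs: A@0 B@0 C@2
Step 3: thread A executes A1 (x = y - 1). Shared: x=8 y=9. PCs: A@1 B@0 C@2
Step 4: thread B executes B1 (x = x + 2). Shared: x=10 y=9. PCs: A@1 B@1 C@2
Step 5: thread B executes B2 (y = y + 4). Shared: x=10 y=13. PCs: A@1 B@2 C@2
Step 6: thread A executes A2 (x = x - 3). Shared: x=7 y=13. PCs: A@2 B@2 C@2
Step 7: thread C executes C3 (y = y - 2). Shared: x=7 y=11. PCs: A@2 B@2 C@3
Step 8: thread B executes B3 (y = y * 3). Shared: x=7 y=33. PCs: A@2 B@3 C@3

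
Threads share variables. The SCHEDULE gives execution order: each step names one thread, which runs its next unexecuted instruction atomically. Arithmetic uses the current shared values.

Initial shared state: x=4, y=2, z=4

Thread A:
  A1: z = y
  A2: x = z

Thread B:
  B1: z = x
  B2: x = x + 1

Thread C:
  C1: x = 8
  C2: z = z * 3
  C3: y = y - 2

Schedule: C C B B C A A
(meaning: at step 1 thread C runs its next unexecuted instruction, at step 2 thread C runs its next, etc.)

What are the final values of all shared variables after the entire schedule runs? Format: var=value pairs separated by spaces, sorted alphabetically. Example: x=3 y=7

Answer: x=0 y=0 z=0

Derivation:
Step 1: thread C executes C1 (x = 8). Shared: x=8 y=2 z=4. PCs: A@0 B@0 C@1
Step 2: thread C executes C2 (z = z * 3). Shared: x=8 y=2 z=12. PCs: A@0 B@0 C@2
Step 3: thread B executes B1 (z = x). Shared: x=8 y=2 z=8. PCs: A@0 B@1 C@2
Step 4: thread B executes B2 (x = x + 1). Shared: x=9 y=2 z=8. PCs: A@0 B@2 C@2
Step 5: thread C executes C3 (y = y - 2). Shared: x=9 y=0 z=8. PCs: A@0 B@2 C@3
Step 6: thread A executes A1 (z = y). Shared: x=9 y=0 z=0. PCs: A@1 B@2 C@3
Step 7: thread A executes A2 (x = z). Shared: x=0 y=0 z=0. PCs: A@2 B@2 C@3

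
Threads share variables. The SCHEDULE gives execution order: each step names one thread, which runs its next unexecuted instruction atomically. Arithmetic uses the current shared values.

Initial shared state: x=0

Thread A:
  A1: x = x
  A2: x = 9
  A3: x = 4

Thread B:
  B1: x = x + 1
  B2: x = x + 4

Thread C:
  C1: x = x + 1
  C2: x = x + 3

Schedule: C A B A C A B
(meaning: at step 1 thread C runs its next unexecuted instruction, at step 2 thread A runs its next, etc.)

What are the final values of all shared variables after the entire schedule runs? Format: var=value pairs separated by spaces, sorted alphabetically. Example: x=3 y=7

Step 1: thread C executes C1 (x = x + 1). Shared: x=1. PCs: A@0 B@0 C@1
Step 2: thread A executes A1 (x = x). Shared: x=1. PCs: A@1 B@0 C@1
Step 3: thread B executes B1 (x = x + 1). Shared: x=2. PCs: A@1 B@1 C@1
Step 4: thread A executes A2 (x = 9). Shared: x=9. PCs: A@2 B@1 C@1
Step 5: thread C executes C2 (x = x + 3). Shared: x=12. PCs: A@2 B@1 C@2
Step 6: thread A executes A3 (x = 4). Shared: x=4. PCs: A@3 B@1 C@2
Step 7: thread B executes B2 (x = x + 4). Shared: x=8. PCs: A@3 B@2 C@2

Answer: x=8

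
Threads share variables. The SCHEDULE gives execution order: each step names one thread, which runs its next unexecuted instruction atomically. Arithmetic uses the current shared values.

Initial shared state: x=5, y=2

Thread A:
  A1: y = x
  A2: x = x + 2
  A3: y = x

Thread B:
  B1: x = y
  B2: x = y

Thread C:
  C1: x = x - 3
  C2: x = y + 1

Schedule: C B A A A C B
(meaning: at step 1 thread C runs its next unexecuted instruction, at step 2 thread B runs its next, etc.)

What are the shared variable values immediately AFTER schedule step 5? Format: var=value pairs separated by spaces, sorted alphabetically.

Step 1: thread C executes C1 (x = x - 3). Shared: x=2 y=2. PCs: A@0 B@0 C@1
Step 2: thread B executes B1 (x = y). Shared: x=2 y=2. PCs: A@0 B@1 C@1
Step 3: thread A executes A1 (y = x). Shared: x=2 y=2. PCs: A@1 B@1 C@1
Step 4: thread A executes A2 (x = x + 2). Shared: x=4 y=2. PCs: A@2 B@1 C@1
Step 5: thread A executes A3 (y = x). Shared: x=4 y=4. PCs: A@3 B@1 C@1

Answer: x=4 y=4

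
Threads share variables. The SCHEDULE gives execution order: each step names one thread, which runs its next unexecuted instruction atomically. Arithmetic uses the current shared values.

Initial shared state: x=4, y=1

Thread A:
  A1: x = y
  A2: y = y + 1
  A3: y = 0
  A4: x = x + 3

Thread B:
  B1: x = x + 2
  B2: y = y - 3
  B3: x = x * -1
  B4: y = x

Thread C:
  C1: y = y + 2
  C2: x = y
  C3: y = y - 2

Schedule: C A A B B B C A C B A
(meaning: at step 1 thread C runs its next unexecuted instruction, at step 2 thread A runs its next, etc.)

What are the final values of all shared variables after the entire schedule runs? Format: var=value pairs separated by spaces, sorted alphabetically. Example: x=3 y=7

Answer: x=4 y=1

Derivation:
Step 1: thread C executes C1 (y = y + 2). Shared: x=4 y=3. PCs: A@0 B@0 C@1
Step 2: thread A executes A1 (x = y). Shared: x=3 y=3. PCs: A@1 B@0 C@1
Step 3: thread A executes A2 (y = y + 1). Shared: x=3 y=4. PCs: A@2 B@0 C@1
Step 4: thread B executes B1 (x = x + 2). Shared: x=5 y=4. PCs: A@2 B@1 C@1
Step 5: thread B executes B2 (y = y - 3). Shared: x=5 y=1. PCs: A@2 B@2 C@1
Step 6: thread B executes B3 (x = x * -1). Shared: x=-5 y=1. PCs: A@2 B@3 C@1
Step 7: thread C executes C2 (x = y). Shared: x=1 y=1. PCs: A@2 B@3 C@2
Step 8: thread A executes A3 (y = 0). Shared: x=1 y=0. PCs: A@3 B@3 C@2
Step 9: thread C executes C3 (y = y - 2). Shared: x=1 y=-2. PCs: A@3 B@3 C@3
Step 10: thread B executes B4 (y = x). Shared: x=1 y=1. PCs: A@3 B@4 C@3
Step 11: thread A executes A4 (x = x + 3). Shared: x=4 y=1. PCs: A@4 B@4 C@3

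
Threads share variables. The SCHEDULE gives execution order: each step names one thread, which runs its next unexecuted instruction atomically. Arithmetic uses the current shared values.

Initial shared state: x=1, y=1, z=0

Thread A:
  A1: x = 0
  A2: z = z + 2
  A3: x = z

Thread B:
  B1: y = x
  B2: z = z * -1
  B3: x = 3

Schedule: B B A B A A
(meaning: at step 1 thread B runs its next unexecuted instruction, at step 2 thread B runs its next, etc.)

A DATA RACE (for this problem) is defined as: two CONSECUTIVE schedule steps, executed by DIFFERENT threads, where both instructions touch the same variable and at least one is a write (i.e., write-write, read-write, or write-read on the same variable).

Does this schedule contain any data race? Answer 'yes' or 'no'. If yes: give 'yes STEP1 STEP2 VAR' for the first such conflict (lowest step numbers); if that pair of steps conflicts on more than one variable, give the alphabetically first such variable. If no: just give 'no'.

Answer: yes 3 4 x

Derivation:
Steps 1,2: same thread (B). No race.
Steps 2,3: B(r=z,w=z) vs A(r=-,w=x). No conflict.
Steps 3,4: A(x = 0) vs B(x = 3). RACE on x (W-W).
Steps 4,5: B(r=-,w=x) vs A(r=z,w=z). No conflict.
Steps 5,6: same thread (A). No race.
First conflict at steps 3,4.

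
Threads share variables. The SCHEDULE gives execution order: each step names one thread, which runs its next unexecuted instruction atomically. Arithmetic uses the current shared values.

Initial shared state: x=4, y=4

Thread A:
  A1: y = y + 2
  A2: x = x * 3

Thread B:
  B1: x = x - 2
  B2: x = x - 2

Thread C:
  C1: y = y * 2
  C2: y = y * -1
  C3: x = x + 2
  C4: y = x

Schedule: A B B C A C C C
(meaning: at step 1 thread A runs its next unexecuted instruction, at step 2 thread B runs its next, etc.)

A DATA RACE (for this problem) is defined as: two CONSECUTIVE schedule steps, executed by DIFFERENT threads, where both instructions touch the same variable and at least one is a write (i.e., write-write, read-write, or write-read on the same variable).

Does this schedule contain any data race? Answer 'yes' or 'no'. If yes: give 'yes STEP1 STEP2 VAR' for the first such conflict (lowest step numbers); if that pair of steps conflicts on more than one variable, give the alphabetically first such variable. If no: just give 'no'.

Steps 1,2: A(r=y,w=y) vs B(r=x,w=x). No conflict.
Steps 2,3: same thread (B). No race.
Steps 3,4: B(r=x,w=x) vs C(r=y,w=y). No conflict.
Steps 4,5: C(r=y,w=y) vs A(r=x,w=x). No conflict.
Steps 5,6: A(r=x,w=x) vs C(r=y,w=y). No conflict.
Steps 6,7: same thread (C). No race.
Steps 7,8: same thread (C). No race.

Answer: no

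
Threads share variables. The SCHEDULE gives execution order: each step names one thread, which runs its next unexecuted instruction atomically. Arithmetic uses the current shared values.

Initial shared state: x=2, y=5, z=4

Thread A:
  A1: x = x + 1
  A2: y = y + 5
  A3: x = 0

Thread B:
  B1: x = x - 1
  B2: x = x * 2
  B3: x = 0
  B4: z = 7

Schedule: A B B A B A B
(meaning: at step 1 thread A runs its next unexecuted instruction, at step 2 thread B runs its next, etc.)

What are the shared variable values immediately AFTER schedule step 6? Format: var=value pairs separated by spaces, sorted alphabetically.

Answer: x=0 y=10 z=4

Derivation:
Step 1: thread A executes A1 (x = x + 1). Shared: x=3 y=5 z=4. PCs: A@1 B@0
Step 2: thread B executes B1 (x = x - 1). Shared: x=2 y=5 z=4. PCs: A@1 B@1
Step 3: thread B executes B2 (x = x * 2). Shared: x=4 y=5 z=4. PCs: A@1 B@2
Step 4: thread A executes A2 (y = y + 5). Shared: x=4 y=10 z=4. PCs: A@2 B@2
Step 5: thread B executes B3 (x = 0). Shared: x=0 y=10 z=4. PCs: A@2 B@3
Step 6: thread A executes A3 (x = 0). Shared: x=0 y=10 z=4. PCs: A@3 B@3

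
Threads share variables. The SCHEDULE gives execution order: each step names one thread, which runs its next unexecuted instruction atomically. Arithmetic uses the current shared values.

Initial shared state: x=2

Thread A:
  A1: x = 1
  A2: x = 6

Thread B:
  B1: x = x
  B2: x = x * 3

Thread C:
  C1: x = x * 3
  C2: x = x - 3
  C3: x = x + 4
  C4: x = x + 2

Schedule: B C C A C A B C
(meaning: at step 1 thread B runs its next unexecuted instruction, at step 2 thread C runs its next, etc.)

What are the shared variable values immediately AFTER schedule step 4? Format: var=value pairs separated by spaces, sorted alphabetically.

Answer: x=1

Derivation:
Step 1: thread B executes B1 (x = x). Shared: x=2. PCs: A@0 B@1 C@0
Step 2: thread C executes C1 (x = x * 3). Shared: x=6. PCs: A@0 B@1 C@1
Step 3: thread C executes C2 (x = x - 3). Shared: x=3. PCs: A@0 B@1 C@2
Step 4: thread A executes A1 (x = 1). Shared: x=1. PCs: A@1 B@1 C@2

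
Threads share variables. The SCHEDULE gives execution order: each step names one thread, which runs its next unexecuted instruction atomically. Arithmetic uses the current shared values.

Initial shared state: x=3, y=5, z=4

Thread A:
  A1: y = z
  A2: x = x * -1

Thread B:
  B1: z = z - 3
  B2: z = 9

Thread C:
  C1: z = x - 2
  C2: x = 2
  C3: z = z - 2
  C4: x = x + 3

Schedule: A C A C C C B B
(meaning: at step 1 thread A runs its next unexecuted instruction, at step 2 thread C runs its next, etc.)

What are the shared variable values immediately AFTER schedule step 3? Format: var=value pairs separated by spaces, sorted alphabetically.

Answer: x=-3 y=4 z=1

Derivation:
Step 1: thread A executes A1 (y = z). Shared: x=3 y=4 z=4. PCs: A@1 B@0 C@0
Step 2: thread C executes C1 (z = x - 2). Shared: x=3 y=4 z=1. PCs: A@1 B@0 C@1
Step 3: thread A executes A2 (x = x * -1). Shared: x=-3 y=4 z=1. PCs: A@2 B@0 C@1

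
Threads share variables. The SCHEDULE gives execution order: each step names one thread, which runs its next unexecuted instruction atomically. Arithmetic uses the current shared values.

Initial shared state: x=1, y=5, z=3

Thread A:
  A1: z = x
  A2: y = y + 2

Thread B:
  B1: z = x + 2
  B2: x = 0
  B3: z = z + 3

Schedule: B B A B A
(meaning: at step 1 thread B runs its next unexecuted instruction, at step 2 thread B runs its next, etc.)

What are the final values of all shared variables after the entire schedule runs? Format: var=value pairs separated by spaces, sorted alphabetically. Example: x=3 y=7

Step 1: thread B executes B1 (z = x + 2). Shared: x=1 y=5 z=3. PCs: A@0 B@1
Step 2: thread B executes B2 (x = 0). Shared: x=0 y=5 z=3. PCs: A@0 B@2
Step 3: thread A executes A1 (z = x). Shared: x=0 y=5 z=0. PCs: A@1 B@2
Step 4: thread B executes B3 (z = z + 3). Shared: x=0 y=5 z=3. PCs: A@1 B@3
Step 5: thread A executes A2 (y = y + 2). Shared: x=0 y=7 z=3. PCs: A@2 B@3

Answer: x=0 y=7 z=3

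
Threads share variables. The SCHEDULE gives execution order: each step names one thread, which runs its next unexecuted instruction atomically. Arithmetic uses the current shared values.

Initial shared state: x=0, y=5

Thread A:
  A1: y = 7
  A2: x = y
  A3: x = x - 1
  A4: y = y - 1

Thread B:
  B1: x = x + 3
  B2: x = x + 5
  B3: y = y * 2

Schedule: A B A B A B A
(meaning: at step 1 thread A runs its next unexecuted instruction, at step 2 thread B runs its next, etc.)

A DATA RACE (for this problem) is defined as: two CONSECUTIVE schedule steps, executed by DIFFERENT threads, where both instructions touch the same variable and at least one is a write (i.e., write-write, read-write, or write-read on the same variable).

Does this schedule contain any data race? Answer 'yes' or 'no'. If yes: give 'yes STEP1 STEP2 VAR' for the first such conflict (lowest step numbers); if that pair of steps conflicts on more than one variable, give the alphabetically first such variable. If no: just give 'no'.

Answer: yes 2 3 x

Derivation:
Steps 1,2: A(r=-,w=y) vs B(r=x,w=x). No conflict.
Steps 2,3: B(x = x + 3) vs A(x = y). RACE on x (W-W).
Steps 3,4: A(x = y) vs B(x = x + 5). RACE on x (W-W).
Steps 4,5: B(x = x + 5) vs A(x = x - 1). RACE on x (W-W).
Steps 5,6: A(r=x,w=x) vs B(r=y,w=y). No conflict.
Steps 6,7: B(y = y * 2) vs A(y = y - 1). RACE on y (W-W).
First conflict at steps 2,3.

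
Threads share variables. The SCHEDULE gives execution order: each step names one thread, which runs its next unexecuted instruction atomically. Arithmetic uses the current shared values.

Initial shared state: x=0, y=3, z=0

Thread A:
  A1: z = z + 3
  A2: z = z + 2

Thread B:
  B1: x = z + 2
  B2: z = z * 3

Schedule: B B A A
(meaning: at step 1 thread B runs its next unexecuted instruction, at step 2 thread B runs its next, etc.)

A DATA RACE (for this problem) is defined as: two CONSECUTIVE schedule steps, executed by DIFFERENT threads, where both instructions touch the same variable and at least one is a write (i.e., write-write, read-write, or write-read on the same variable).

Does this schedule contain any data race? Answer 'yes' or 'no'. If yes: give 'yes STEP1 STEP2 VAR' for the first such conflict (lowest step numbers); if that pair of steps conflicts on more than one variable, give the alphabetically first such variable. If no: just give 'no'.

Answer: yes 2 3 z

Derivation:
Steps 1,2: same thread (B). No race.
Steps 2,3: B(z = z * 3) vs A(z = z + 3). RACE on z (W-W).
Steps 3,4: same thread (A). No race.
First conflict at steps 2,3.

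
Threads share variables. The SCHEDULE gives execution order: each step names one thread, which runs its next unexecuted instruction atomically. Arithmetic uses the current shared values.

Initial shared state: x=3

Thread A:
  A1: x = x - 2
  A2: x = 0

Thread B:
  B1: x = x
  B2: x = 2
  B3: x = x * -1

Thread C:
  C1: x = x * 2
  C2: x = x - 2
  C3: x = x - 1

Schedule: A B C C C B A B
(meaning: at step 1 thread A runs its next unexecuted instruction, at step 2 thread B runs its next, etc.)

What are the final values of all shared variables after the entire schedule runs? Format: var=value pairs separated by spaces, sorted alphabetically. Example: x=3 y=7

Step 1: thread A executes A1 (x = x - 2). Shared: x=1. PCs: A@1 B@0 C@0
Step 2: thread B executes B1 (x = x). Shared: x=1. PCs: A@1 B@1 C@0
Step 3: thread C executes C1 (x = x * 2). Shared: x=2. PCs: A@1 B@1 C@1
Step 4: thread C executes C2 (x = x - 2). Shared: x=0. PCs: A@1 B@1 C@2
Step 5: thread C executes C3 (x = x - 1). Shared: x=-1. PCs: A@1 B@1 C@3
Step 6: thread B executes B2 (x = 2). Shared: x=2. PCs: A@1 B@2 C@3
Step 7: thread A executes A2 (x = 0). Shared: x=0. PCs: A@2 B@2 C@3
Step 8: thread B executes B3 (x = x * -1). Shared: x=0. PCs: A@2 B@3 C@3

Answer: x=0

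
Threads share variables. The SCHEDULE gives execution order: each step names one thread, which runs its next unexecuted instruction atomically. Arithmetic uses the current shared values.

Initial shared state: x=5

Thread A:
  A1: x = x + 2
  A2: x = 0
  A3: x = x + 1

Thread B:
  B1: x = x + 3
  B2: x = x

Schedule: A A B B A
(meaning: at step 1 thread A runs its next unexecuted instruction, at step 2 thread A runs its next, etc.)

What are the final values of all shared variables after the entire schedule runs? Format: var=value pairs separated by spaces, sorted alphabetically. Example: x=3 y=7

Answer: x=4

Derivation:
Step 1: thread A executes A1 (x = x + 2). Shared: x=7. PCs: A@1 B@0
Step 2: thread A executes A2 (x = 0). Shared: x=0. PCs: A@2 B@0
Step 3: thread B executes B1 (x = x + 3). Shared: x=3. PCs: A@2 B@1
Step 4: thread B executes B2 (x = x). Shared: x=3. PCs: A@2 B@2
Step 5: thread A executes A3 (x = x + 1). Shared: x=4. PCs: A@3 B@2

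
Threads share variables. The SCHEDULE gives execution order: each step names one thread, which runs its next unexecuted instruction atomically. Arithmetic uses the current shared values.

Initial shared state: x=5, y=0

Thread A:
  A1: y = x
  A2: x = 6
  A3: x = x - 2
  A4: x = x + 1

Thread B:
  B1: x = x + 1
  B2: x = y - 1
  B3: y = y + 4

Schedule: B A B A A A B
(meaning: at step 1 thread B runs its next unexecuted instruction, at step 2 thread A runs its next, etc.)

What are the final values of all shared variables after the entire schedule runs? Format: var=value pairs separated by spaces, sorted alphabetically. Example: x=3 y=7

Answer: x=5 y=10

Derivation:
Step 1: thread B executes B1 (x = x + 1). Shared: x=6 y=0. PCs: A@0 B@1
Step 2: thread A executes A1 (y = x). Shared: x=6 y=6. PCs: A@1 B@1
Step 3: thread B executes B2 (x = y - 1). Shared: x=5 y=6. PCs: A@1 B@2
Step 4: thread A executes A2 (x = 6). Shared: x=6 y=6. PCs: A@2 B@2
Step 5: thread A executes A3 (x = x - 2). Shared: x=4 y=6. PCs: A@3 B@2
Step 6: thread A executes A4 (x = x + 1). Shared: x=5 y=6. PCs: A@4 B@2
Step 7: thread B executes B3 (y = y + 4). Shared: x=5 y=10. PCs: A@4 B@3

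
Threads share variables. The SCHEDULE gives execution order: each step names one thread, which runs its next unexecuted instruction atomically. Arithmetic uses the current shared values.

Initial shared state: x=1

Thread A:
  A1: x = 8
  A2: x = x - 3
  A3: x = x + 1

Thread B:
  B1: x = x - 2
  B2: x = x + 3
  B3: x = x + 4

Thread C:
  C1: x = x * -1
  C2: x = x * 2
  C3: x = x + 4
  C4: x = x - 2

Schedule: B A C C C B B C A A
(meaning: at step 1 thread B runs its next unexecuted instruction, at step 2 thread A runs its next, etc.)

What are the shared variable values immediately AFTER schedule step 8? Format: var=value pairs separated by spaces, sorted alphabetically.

Step 1: thread B executes B1 (x = x - 2). Shared: x=-1. PCs: A@0 B@1 C@0
Step 2: thread A executes A1 (x = 8). Shared: x=8. PCs: A@1 B@1 C@0
Step 3: thread C executes C1 (x = x * -1). Shared: x=-8. PCs: A@1 B@1 C@1
Step 4: thread C executes C2 (x = x * 2). Shared: x=-16. PCs: A@1 B@1 C@2
Step 5: thread C executes C3 (x = x + 4). Shared: x=-12. PCs: A@1 B@1 C@3
Step 6: thread B executes B2 (x = x + 3). Shared: x=-9. PCs: A@1 B@2 C@3
Step 7: thread B executes B3 (x = x + 4). Shared: x=-5. PCs: A@1 B@3 C@3
Step 8: thread C executes C4 (x = x - 2). Shared: x=-7. PCs: A@1 B@3 C@4

Answer: x=-7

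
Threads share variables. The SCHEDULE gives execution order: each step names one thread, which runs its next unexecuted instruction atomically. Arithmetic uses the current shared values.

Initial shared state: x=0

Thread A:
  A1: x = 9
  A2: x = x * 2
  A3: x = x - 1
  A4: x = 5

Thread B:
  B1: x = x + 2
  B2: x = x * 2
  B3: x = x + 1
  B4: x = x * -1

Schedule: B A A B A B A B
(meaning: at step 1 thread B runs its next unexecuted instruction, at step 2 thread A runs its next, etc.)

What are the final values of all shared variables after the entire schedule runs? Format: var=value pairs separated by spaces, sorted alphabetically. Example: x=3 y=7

Step 1: thread B executes B1 (x = x + 2). Shared: x=2. PCs: A@0 B@1
Step 2: thread A executes A1 (x = 9). Shared: x=9. PCs: A@1 B@1
Step 3: thread A executes A2 (x = x * 2). Shared: x=18. PCs: A@2 B@1
Step 4: thread B executes B2 (x = x * 2). Shared: x=36. PCs: A@2 B@2
Step 5: thread A executes A3 (x = x - 1). Shared: x=35. PCs: A@3 B@2
Step 6: thread B executes B3 (x = x + 1). Shared: x=36. PCs: A@3 B@3
Step 7: thread A executes A4 (x = 5). Shared: x=5. PCs: A@4 B@3
Step 8: thread B executes B4 (x = x * -1). Shared: x=-5. PCs: A@4 B@4

Answer: x=-5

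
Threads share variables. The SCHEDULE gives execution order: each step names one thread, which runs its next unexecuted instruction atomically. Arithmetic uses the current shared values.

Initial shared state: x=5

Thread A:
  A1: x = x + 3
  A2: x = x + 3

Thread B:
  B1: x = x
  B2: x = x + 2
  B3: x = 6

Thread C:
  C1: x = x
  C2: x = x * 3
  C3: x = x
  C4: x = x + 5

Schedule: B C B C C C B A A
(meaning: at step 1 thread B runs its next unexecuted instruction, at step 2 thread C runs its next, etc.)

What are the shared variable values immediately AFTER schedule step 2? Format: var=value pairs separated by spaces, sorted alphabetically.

Step 1: thread B executes B1 (x = x). Shared: x=5. PCs: A@0 B@1 C@0
Step 2: thread C executes C1 (x = x). Shared: x=5. PCs: A@0 B@1 C@1

Answer: x=5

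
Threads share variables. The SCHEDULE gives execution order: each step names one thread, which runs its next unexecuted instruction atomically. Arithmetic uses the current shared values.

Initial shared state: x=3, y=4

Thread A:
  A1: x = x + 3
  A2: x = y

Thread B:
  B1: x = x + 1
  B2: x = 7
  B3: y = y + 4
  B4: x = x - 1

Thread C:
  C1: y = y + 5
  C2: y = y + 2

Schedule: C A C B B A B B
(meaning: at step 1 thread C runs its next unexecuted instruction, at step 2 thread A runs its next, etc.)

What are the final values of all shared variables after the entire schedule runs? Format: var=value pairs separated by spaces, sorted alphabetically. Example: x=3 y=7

Step 1: thread C executes C1 (y = y + 5). Shared: x=3 y=9. PCs: A@0 B@0 C@1
Step 2: thread A executes A1 (x = x + 3). Shared: x=6 y=9. PCs: A@1 B@0 C@1
Step 3: thread C executes C2 (y = y + 2). Shared: x=6 y=11. PCs: A@1 B@0 C@2
Step 4: thread B executes B1 (x = x + 1). Shared: x=7 y=11. PCs: A@1 B@1 C@2
Step 5: thread B executes B2 (x = 7). Shared: x=7 y=11. PCs: A@1 B@2 C@2
Step 6: thread A executes A2 (x = y). Shared: x=11 y=11. PCs: A@2 B@2 C@2
Step 7: thread B executes B3 (y = y + 4). Shared: x=11 y=15. PCs: A@2 B@3 C@2
Step 8: thread B executes B4 (x = x - 1). Shared: x=10 y=15. PCs: A@2 B@4 C@2

Answer: x=10 y=15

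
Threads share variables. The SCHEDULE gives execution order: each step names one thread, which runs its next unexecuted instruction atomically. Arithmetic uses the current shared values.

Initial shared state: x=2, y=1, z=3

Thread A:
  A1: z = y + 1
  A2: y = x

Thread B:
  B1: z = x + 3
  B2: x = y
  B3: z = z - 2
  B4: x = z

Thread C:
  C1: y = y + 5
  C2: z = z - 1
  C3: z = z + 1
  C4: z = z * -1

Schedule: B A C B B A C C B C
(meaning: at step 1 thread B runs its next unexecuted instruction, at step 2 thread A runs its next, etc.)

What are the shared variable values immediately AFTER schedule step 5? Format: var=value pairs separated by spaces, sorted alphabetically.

Step 1: thread B executes B1 (z = x + 3). Shared: x=2 y=1 z=5. PCs: A@0 B@1 C@0
Step 2: thread A executes A1 (z = y + 1). Shared: x=2 y=1 z=2. PCs: A@1 B@1 C@0
Step 3: thread C executes C1 (y = y + 5). Shared: x=2 y=6 z=2. PCs: A@1 B@1 C@1
Step 4: thread B executes B2 (x = y). Shared: x=6 y=6 z=2. PCs: A@1 B@2 C@1
Step 5: thread B executes B3 (z = z - 2). Shared: x=6 y=6 z=0. PCs: A@1 B@3 C@1

Answer: x=6 y=6 z=0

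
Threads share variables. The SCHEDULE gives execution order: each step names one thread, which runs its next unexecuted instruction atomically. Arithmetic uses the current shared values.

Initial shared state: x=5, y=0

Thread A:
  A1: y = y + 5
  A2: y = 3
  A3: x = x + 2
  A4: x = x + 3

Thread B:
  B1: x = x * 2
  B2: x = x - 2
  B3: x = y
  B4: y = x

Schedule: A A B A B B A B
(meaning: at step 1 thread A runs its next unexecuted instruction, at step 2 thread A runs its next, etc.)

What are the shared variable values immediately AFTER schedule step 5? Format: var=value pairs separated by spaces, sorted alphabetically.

Answer: x=10 y=3

Derivation:
Step 1: thread A executes A1 (y = y + 5). Shared: x=5 y=5. PCs: A@1 B@0
Step 2: thread A executes A2 (y = 3). Shared: x=5 y=3. PCs: A@2 B@0
Step 3: thread B executes B1 (x = x * 2). Shared: x=10 y=3. PCs: A@2 B@1
Step 4: thread A executes A3 (x = x + 2). Shared: x=12 y=3. PCs: A@3 B@1
Step 5: thread B executes B2 (x = x - 2). Shared: x=10 y=3. PCs: A@3 B@2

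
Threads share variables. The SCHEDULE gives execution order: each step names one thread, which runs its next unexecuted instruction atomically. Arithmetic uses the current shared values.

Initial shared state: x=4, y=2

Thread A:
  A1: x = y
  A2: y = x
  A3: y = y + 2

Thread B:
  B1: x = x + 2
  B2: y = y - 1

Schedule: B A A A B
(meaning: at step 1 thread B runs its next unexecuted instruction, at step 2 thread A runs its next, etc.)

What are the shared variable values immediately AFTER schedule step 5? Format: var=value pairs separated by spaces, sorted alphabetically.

Step 1: thread B executes B1 (x = x + 2). Shared: x=6 y=2. PCs: A@0 B@1
Step 2: thread A executes A1 (x = y). Shared: x=2 y=2. PCs: A@1 B@1
Step 3: thread A executes A2 (y = x). Shared: x=2 y=2. PCs: A@2 B@1
Step 4: thread A executes A3 (y = y + 2). Shared: x=2 y=4. PCs: A@3 B@1
Step 5: thread B executes B2 (y = y - 1). Shared: x=2 y=3. PCs: A@3 B@2

Answer: x=2 y=3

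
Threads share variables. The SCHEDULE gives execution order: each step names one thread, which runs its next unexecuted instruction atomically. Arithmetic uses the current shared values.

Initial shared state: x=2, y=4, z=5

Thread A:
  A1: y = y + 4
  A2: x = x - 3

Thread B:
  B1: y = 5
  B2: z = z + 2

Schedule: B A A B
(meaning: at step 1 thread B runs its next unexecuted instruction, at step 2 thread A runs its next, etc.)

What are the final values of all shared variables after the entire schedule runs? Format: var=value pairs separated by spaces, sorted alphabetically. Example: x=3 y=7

Step 1: thread B executes B1 (y = 5). Shared: x=2 y=5 z=5. PCs: A@0 B@1
Step 2: thread A executes A1 (y = y + 4). Shared: x=2 y=9 z=5. PCs: A@1 B@1
Step 3: thread A executes A2 (x = x - 3). Shared: x=-1 y=9 z=5. PCs: A@2 B@1
Step 4: thread B executes B2 (z = z + 2). Shared: x=-1 y=9 z=7. PCs: A@2 B@2

Answer: x=-1 y=9 z=7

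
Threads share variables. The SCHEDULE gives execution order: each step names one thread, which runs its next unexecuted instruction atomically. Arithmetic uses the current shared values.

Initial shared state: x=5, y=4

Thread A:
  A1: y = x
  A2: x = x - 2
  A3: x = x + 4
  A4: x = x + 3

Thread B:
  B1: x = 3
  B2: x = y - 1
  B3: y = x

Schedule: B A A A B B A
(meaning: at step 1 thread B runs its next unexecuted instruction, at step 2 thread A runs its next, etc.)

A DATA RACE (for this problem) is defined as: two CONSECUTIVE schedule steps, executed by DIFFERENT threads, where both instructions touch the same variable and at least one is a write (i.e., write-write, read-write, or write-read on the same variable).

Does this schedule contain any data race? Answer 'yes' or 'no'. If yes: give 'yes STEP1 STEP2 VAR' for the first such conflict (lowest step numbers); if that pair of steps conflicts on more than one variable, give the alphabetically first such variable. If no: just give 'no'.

Answer: yes 1 2 x

Derivation:
Steps 1,2: B(x = 3) vs A(y = x). RACE on x (W-R).
Steps 2,3: same thread (A). No race.
Steps 3,4: same thread (A). No race.
Steps 4,5: A(x = x + 4) vs B(x = y - 1). RACE on x (W-W).
Steps 5,6: same thread (B). No race.
Steps 6,7: B(y = x) vs A(x = x + 3). RACE on x (R-W).
First conflict at steps 1,2.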